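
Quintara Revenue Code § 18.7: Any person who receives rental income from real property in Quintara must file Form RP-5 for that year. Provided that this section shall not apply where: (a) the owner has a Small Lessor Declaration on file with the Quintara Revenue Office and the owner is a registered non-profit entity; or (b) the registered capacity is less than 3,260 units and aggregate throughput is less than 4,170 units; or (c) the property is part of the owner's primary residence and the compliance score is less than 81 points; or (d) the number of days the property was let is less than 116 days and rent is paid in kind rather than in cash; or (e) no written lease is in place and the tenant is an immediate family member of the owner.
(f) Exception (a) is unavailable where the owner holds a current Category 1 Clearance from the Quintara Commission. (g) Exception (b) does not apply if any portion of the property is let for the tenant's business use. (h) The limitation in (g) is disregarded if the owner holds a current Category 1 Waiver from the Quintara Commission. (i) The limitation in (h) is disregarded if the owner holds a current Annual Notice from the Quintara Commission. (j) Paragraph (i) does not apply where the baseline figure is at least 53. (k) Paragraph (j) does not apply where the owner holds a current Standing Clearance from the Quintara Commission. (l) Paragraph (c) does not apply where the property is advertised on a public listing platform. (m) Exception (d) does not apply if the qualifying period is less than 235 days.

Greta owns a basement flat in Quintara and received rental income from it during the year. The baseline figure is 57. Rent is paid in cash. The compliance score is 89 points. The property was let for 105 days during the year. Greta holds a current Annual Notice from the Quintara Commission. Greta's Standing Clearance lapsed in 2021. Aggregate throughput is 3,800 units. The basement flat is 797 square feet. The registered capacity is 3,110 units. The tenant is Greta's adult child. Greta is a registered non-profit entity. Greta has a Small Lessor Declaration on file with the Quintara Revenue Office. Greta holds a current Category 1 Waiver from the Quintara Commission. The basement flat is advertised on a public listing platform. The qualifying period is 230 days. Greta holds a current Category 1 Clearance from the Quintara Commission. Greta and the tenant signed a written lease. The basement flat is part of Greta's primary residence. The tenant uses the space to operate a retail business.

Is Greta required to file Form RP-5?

No — exception (b) applies; Greta is not required to file Form RP-5.

All of (a)'s requirements are met (a Small Lessor Declaration is on file; Greta is a registered non-profit). But: (f) operates — a current Category 1 Clearance is held. (a) is therefore removed.
All of (b)'s requirements are met (the registered capacity is 3,110 units, less than the 3,260 units limit; aggregate throughput is 3,800 units, less than the 4,170 units limit). Considering the limiting provisions: (g) is engaged (the space is let for business use), but is displaced by (h): (h) operates against (g): a current Category 1 Waiver is held. (i) is engaged (a current Annual Notice is held), but is set aside by (j): (j) is engaged — the baseline figure is 57, meeting the 53 threshold. (k), which would lift (j), is not engaged — the Standing Clearance is not current. Exception (b) stands.
Exception (c) requires that the compliance score is less than 81 points; but the compliance score is 89 points, not less than 81 points, so (c) is unavailable.
Exception (d) requires that rent is paid in kind rather than in cash; but rent is paid in cash, so (d) is unavailable.
Exception (e) does not apply: a written lease is in place.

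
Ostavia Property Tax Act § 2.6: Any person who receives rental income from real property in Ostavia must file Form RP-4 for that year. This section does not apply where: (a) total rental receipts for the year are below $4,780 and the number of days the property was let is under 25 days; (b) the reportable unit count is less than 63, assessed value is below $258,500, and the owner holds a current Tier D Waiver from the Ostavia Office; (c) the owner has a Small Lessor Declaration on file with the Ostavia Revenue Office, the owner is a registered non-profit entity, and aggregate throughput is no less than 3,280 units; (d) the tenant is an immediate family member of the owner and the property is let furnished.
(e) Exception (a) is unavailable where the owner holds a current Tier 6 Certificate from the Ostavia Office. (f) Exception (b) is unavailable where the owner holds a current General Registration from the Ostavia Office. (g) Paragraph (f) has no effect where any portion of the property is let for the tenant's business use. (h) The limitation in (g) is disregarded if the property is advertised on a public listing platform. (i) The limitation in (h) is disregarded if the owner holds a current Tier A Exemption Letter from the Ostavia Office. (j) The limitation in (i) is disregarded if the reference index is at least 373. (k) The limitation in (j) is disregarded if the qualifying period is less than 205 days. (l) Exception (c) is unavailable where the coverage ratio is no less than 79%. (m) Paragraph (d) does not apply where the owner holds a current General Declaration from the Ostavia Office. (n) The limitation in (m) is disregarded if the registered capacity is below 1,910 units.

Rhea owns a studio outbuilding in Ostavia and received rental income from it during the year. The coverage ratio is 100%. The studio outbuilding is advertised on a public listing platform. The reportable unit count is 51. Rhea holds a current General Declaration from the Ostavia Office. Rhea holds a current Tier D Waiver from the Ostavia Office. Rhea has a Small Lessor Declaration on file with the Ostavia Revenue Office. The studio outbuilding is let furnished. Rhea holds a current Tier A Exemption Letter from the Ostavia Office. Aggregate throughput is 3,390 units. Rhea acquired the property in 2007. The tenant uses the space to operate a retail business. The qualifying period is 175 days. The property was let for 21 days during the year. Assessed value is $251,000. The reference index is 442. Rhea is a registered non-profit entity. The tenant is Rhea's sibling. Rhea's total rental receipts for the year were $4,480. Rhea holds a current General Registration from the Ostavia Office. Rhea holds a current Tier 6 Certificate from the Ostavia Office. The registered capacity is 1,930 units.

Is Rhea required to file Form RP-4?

No — exception (b) applies; Rhea is not required to file Form RP-4.

All of (a)'s requirements are met (total rental receipts for the year are $4,480, below the $4,780 limit; the number of days the property was let is 21 days, under the 25 days limit). However, paragraph (e) must be considered: (e) is engaged — a current Tier 6 Certificate is held. (a) is therefore removed.
All of (b)'s requirements are met (the reportable unit count is 51, less than the 63 limit; assessed value is $251,000, below the $258,500 limit; a current Tier D Waiver is held). Under paragraphs (f)–(k): (f) is engaged (a current General Registration is held), but yields to (g): (g) operates against (f): the space is let for business use. (h) would limit (g) — the property is publicly advertised — but (i) sets (h) aside: (i) operates against (h): a current Tier A Exemption Letter is held. (j) is triggered (the reference index is 442, meeting the 373 threshold), but is displaced by (k): (k) applies — the qualifying period is 175 days, less than the 205 days limit. Exception (b) stands.
Exception (c): a Small Lessor Declaration is on file; Rhea is a registered non-profit; aggregate throughput is 3,390 units, meeting the 3,280 units threshold — every condition holds. Turning to paragraph (l): (l) operates against (c): the coverage ratio is 100%, meeting the 79% threshold. (c) is therefore removed.
All of (d)'s requirements are met (the tenant is an immediate family member; the property is let furnished). But: (m) operates against (d): a current General Declaration is held. (n) is not engaged (the registered capacity is 1,930 units, not below 1,910 units), so (m) stands. So (d) is unavailable.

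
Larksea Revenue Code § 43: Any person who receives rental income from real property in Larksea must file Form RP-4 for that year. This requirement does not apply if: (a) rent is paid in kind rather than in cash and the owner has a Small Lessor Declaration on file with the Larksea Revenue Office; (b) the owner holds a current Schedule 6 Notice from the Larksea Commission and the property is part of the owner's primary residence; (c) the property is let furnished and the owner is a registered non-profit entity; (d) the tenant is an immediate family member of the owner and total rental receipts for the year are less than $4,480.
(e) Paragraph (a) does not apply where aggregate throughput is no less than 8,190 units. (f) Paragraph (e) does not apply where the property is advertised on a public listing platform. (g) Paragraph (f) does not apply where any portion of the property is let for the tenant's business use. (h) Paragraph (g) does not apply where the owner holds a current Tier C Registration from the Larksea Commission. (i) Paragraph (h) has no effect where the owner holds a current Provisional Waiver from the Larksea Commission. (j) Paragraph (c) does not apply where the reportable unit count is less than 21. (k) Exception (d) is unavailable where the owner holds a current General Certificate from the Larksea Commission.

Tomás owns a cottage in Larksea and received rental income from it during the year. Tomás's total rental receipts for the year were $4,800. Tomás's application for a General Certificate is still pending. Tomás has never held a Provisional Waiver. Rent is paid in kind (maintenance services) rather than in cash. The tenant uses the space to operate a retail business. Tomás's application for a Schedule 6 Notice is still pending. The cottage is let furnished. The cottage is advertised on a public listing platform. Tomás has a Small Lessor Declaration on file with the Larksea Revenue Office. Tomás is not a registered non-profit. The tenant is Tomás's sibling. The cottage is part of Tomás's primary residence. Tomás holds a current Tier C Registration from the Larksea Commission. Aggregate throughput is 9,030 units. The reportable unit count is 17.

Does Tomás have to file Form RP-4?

No — exception (a) applies; Tomás is not required to file Form RP-4.

Exception (a)'s conditions are all satisfied: rent is paid in kind; a Small Lessor Declaration is on file. Applying paragraphs (e)–(i): (e) would limit (a) — aggregate throughput is 9,030 units, meeting the 8,190 units threshold — but (f) sets (e) aside: (f) operates against (e): the property is publicly advertised. (g) would limit (f) — the space is let for business use — but (h) sets (g) aside: (h) operates against (g): a current Tier C Registration is held. (i) does not operate here (no current Provisional Waiver is held), so (h) stands. Exception (a) stands.
Exception (b) requires that the owner holds a current Schedule 6 Notice from the Larksea Commission; but no current Schedule 6 Notice is held, so (b) is unavailable.
Exception (c) requires that the owner is a registered non-profit entity; but Tomás is not a registered non-profit, so (c) is unavailable.
Exception (d) requires that total rental receipts for the year are less than $4,480; but total rental receipts for the year are $4,800, not less than $4,480, so (d) is unavailable.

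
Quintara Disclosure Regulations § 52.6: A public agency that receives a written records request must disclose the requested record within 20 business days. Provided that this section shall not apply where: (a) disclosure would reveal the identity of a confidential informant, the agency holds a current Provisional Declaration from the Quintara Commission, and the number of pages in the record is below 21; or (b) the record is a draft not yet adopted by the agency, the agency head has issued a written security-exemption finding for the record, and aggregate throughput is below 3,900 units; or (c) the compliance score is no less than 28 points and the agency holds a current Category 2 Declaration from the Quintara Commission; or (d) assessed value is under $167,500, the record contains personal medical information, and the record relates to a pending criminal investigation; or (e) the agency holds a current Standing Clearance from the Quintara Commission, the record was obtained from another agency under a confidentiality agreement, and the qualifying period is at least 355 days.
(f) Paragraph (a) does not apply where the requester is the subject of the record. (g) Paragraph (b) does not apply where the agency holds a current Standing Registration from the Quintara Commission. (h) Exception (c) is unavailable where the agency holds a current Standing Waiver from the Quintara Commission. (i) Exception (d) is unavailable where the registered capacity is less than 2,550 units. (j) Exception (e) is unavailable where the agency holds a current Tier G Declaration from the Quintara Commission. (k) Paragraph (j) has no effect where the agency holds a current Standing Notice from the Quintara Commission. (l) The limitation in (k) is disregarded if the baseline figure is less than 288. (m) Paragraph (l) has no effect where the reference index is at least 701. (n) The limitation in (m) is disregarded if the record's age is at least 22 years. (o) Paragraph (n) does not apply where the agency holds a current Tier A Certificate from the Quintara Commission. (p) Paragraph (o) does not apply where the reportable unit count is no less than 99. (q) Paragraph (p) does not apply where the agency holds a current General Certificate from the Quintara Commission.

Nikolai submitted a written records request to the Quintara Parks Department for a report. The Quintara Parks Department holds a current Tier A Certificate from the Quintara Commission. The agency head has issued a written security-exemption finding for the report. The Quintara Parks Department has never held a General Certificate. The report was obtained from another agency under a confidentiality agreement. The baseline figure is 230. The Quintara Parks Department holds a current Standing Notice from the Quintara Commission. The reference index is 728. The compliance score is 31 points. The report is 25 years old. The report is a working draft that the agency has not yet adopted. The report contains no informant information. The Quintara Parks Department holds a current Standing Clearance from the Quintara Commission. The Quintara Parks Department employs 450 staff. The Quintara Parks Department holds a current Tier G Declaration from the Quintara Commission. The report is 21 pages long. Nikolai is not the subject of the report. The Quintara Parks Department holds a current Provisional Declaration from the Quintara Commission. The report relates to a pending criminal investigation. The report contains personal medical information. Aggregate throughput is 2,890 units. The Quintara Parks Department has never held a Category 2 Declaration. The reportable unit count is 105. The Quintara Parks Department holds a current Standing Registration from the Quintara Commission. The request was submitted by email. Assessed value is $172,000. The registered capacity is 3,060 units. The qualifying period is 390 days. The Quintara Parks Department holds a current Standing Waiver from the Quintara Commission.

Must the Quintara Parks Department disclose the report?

Exception (a) does not apply: the report contains no informant information.
Exception (b) is satisfied on its face — the report is an unadopted draft; a written security-exemption finding has been issued; aggregate throughput is 2,890 units, below the 3,900 units limit. Turning to paragraph (g): (g) operates against (b): a current Standing Registration is held. Exception (b) does not apply.
Exception (c) fails — the Category 2 Declaration is not current.
Exception (d) fails — assessed value is $172,000, not under $167,500.
Exception (e)'s conditions are all satisfied: a current Standing Clearance is held; the report was obtained under a confidentiality agreement; the qualifying period is 390 days, meeting the 355 days threshold. However, paragraphs (j)–(q) must be considered: (j) operates — a current Tier G Declaration is held. (k) would limit (j) — a current Standing Notice is held — but (l) sets (k) aside: (l) operates against (k): the baseline figure is 230, less than the 288 limit. (m) is engaged (the reference index is 728, meeting the 701 threshold), but is displaced by (n): (n) operates against (m): the record's age is 25 years, meeting the 22 years threshold. (o) is engaged (a current Tier A Certificate is held), but is itself disapplied by (p): (p) is triggered — the reportable unit count is 105, meeting the 99 threshold. (q) is not engaged (the General Certificate is not current), so (p) stands. (e) is therefore removed.
No exception applies. The general rule governs.

Yes — the Quintara Parks Department must disclose the report.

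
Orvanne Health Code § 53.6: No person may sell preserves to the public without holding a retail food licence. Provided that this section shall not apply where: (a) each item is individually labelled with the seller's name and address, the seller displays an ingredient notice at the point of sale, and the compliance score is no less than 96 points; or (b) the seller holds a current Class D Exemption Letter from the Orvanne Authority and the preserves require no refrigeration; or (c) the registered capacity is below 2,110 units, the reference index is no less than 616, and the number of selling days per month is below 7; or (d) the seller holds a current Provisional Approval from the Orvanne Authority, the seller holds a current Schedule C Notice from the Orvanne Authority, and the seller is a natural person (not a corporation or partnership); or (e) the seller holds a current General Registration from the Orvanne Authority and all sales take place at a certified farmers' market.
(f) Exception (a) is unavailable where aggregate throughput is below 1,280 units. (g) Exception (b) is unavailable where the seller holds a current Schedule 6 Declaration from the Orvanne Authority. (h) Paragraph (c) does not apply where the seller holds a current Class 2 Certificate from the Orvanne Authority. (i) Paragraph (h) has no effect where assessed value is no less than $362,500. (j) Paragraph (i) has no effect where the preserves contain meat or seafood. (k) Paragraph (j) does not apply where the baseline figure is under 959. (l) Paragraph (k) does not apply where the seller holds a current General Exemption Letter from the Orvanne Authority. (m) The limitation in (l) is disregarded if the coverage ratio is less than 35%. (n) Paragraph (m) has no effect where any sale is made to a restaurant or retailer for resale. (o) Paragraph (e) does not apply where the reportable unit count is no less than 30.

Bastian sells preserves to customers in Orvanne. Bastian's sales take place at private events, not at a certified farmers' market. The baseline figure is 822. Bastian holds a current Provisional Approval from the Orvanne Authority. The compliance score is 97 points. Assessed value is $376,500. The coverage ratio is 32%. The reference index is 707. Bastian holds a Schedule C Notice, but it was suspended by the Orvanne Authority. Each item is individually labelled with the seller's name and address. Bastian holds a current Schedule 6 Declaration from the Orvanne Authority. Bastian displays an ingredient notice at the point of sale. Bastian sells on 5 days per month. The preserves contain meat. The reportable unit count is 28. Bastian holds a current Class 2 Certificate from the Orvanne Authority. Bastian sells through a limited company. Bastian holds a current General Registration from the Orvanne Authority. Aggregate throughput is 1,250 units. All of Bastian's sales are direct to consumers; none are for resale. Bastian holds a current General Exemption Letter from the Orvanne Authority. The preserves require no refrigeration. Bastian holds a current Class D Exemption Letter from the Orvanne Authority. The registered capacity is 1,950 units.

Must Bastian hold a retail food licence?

No — exception (c) applies; Bastian is not required to hold a retail food licence.

All of (a)'s requirements are met (items are individually labelled; an ingredient notice is displayed; the compliance score is 97 points, meeting the 96 points threshold). Turning to paragraph (f): (f) operates — aggregate throughput is 1,250 units, below the 1,280 units limit. Exception (a) does not apply.
Exception (b): a current Class D Exemption Letter is held; the preserves are shelf-stable — every condition holds. Turning to paragraph (g): (g) operates against (b): a current Schedule 6 Declaration is held. Exception (b) does not apply.
Exception (c)'s conditions are all satisfied: the registered capacity is 1,950 units, below the 2,110 units limit; the reference index is 707, meeting the 616 threshold; the number of selling days per month is 5, below the 7 limit. As to paragraphs (h)–(n): (h) operates (a current Class 2 Certificate is held), but is set aside by (i): (i) is engaged — assessed value is $376,500, meeting the $362,500 threshold. (j) would limit (i) — the preserves contain meat — but (k) sets (j) aside: (k) operates against (j): the baseline figure is 822, under the 959 limit. (l) would limit (k) — a current General Exemption Letter is held — but (m) sets (l) aside: (m) is engaged — the coverage ratio is 32%, less than the 35% limit. (n) is inapplicable (no sales are for resale), so (m) stands. So (c) applies.
Exception (d) requires that the seller holds a current Schedule C Notice from the Orvanne Authority; but the Schedule C Notice is not current, so (d) is unavailable.
Exception (e) fails — sales are at private events, not a certified farmers' market.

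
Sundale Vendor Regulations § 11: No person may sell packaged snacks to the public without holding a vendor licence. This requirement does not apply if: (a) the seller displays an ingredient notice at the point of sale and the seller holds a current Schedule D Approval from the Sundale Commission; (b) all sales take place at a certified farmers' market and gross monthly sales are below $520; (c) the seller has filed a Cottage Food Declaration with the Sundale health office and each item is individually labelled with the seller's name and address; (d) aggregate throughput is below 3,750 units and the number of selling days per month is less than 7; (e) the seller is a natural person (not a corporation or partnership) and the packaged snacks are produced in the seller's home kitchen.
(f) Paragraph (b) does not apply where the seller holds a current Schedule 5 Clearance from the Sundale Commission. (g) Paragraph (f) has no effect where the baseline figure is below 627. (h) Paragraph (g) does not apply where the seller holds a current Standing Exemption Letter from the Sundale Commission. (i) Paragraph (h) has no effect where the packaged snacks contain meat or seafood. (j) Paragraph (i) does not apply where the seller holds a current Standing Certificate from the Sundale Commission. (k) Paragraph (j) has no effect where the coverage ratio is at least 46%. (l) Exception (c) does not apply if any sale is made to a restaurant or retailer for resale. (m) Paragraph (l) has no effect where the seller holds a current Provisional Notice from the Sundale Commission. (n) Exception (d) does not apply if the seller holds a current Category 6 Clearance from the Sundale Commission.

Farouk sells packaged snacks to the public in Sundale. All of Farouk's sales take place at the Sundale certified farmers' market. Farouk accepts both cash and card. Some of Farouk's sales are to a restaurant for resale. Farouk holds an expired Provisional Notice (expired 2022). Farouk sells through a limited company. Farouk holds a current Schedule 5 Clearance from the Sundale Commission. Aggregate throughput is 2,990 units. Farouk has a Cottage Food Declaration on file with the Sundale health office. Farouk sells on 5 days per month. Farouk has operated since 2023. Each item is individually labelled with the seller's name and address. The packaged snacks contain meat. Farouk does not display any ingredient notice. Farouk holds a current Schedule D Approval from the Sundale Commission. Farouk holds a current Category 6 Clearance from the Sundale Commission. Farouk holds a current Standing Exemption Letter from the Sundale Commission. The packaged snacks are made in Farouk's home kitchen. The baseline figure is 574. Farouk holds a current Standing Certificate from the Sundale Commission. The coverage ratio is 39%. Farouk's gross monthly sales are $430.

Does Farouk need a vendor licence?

Exception (a) does not apply: no ingredient notice is displayed.
Exception (b) is satisfied on its face — all sales are at a certified farmers' market; gross monthly sales are $430, below the $520 limit. But applying paragraphs (f)–(k): (f) operates against (b): a current Schedule 5 Clearance is held. (g) would limit (f) — the baseline figure is 574, below the 627 limit — but (h) sets (g) aside: (h) operates — a current Standing Exemption Letter is held. (i) would limit (h) — the packaged snacks contain meat — but (j) sets (i) aside: (j) operates against (i): a current Standing Certificate is held. (k), which would lift (j), does not operate here — the coverage ratio is 39%, short of 46%. (b) is therefore removed.
Exception (c)'s conditions are all satisfied: a Cottage Food Declaration is on file; items are individually labelled. But applying paragraphs (l)–(m): (l) operates against (c): some sales are to a restaurant for resale. (m) is not triggered (no current Provisional Notice is held), so (l) stands. Exception (c) does not apply.
All of (d)'s requirements are met (aggregate throughput is 2,990 units, below the 3,750 units limit; the number of selling days per month is 5, less than the 7 limit). Turning to paragraph (n): (n) operates against (d): a current Category 6 Clearance is held. Exception (d) does not apply.
Exception (e) requires that the seller is a natural person (not a corporation or partnership); but the seller operates through a limited company, so (e) is unavailable.
No exception displaces § 11.

Yes — Farouk must hold a vendor licence.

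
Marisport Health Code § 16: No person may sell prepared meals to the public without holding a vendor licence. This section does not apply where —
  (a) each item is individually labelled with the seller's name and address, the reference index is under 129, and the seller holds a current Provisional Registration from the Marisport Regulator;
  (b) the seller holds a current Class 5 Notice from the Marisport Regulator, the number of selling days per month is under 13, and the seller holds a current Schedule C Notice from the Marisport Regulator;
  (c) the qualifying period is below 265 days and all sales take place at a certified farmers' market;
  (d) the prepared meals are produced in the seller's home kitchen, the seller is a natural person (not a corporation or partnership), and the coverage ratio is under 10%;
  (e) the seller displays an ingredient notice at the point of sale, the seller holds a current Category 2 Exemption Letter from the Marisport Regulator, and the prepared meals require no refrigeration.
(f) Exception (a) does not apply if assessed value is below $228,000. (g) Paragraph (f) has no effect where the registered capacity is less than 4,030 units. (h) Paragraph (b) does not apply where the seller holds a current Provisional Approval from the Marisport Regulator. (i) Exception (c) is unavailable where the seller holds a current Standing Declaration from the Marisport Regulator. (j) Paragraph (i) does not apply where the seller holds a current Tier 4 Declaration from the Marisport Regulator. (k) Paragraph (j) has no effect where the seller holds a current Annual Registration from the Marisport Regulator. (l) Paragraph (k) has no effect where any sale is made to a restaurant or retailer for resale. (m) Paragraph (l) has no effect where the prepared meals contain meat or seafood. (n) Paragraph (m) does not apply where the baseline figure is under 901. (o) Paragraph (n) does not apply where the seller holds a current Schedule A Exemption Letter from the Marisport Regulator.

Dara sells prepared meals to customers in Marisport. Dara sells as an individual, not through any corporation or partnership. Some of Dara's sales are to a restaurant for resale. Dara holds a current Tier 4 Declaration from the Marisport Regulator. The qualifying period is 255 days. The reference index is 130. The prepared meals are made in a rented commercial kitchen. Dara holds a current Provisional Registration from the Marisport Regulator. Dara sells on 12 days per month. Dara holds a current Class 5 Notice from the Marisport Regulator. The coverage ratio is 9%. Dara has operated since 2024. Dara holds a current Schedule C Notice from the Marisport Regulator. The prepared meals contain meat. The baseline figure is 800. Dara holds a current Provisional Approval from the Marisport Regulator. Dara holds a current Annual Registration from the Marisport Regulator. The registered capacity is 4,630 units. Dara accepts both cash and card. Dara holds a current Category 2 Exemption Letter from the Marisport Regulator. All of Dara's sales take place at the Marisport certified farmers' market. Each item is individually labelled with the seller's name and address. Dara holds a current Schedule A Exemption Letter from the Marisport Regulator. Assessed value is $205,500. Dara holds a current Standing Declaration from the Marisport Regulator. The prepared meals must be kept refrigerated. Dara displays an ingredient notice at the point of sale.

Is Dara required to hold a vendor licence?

Yes — Dara must hold a vendor licence.

Exception (a) fails — the reference index is 130, not under 129.
Exception (b): a current Class 5 Notice is held; the number of selling days per month is 12, under the 13 limit; a current Schedule C Notice is held — every condition holds. However, paragraph (h) must be considered: (h) is triggered — a current Provisional Approval is held. Exception (b) does not apply.
Exception (c)'s conditions are all satisfied: the qualifying period is 255 days, below the 265 days limit; all sales are at a certified farmers' market. However, paragraphs (i)–(o) must be considered: (i) operates — a current Standing Declaration is held. (j) applies (a current Tier 4 Declaration is held), but is displaced by (k): (k) operates against (j): a current Annual Registration is held. (l) would limit (k) — some sales are to a restaurant for resale — but (m) sets (l) aside: (m) operates against (l): the prepared meals contain meat. (n) operates (the baseline figure is 800, under the 901 limit), but is overridden by (o): (o) is triggered — a current Schedule A Exemption Letter is held. (c) is therefore removed.
Exception (d) fails — the prepared meals are made in a commercial kitchen, not a home kitchen.
Exception (e) requires that the prepared meals require no refrigeration; but the prepared meals require refrigeration, so (e) is unavailable.
Every exception is unavailable, so the rule governs.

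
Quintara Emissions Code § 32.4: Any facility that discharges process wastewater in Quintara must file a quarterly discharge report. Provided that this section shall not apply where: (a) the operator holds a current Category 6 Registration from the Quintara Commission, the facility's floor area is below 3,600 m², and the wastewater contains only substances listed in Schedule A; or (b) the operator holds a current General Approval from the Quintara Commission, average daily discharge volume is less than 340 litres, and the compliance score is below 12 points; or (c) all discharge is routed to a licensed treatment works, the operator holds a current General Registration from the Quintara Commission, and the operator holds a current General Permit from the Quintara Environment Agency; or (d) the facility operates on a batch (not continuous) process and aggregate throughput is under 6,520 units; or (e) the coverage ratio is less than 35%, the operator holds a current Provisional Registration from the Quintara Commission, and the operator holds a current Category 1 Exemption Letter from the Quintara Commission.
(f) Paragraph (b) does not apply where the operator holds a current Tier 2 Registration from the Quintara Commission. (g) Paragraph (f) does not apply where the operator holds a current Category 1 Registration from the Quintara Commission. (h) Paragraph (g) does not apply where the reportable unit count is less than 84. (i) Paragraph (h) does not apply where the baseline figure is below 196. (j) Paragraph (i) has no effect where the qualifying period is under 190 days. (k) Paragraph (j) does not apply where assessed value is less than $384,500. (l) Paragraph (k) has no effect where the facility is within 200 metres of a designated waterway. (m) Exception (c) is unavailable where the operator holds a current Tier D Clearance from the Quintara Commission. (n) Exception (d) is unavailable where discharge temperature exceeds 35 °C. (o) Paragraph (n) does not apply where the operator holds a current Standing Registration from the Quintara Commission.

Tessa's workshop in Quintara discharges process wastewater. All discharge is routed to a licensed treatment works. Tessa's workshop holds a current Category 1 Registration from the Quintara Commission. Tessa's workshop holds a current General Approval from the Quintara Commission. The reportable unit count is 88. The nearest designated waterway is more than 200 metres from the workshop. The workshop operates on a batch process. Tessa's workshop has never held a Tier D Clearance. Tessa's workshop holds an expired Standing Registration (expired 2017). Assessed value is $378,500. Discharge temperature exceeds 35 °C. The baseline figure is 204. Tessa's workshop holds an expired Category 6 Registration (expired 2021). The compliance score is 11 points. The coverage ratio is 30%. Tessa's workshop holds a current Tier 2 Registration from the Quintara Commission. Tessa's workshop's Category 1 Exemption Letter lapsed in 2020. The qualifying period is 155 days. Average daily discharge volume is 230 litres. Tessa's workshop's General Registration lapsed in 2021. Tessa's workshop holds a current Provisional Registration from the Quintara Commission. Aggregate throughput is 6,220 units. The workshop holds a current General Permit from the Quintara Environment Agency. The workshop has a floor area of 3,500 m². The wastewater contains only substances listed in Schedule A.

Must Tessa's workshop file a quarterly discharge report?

Exception (a) requires that the operator holds a current Category 6 Registration from the Quintara Commission; but the Category 6 Registration is not current, so (a) is unavailable.
Exception (b)'s conditions are all satisfied: a current General Approval is held; average daily discharge volume is 230 litres, less than the 340 litres limit; the compliance score is 11 points, below the 12 points limit. Considering the limiting provisions: (f) would limit (b) — a current Tier 2 Registration is held — but (g) sets (f) aside: (g) operates against (f): a current Category 1 Registration is held. (h) is not engaged (the reportable unit count is 88, not less than 84), so (g) stands. So (b) applies.
Exception (c) requires that the operator holds a current General Registration from the Quintara Commission; but there is no General Registration in force, so (c) is unavailable.
Exception (d)'s conditions are all satisfied: the facility operates on a batch process; aggregate throughput is 6,220 units, under the 6,520 units limit. But: (n) is engaged — discharge temperature exceeds 35 °C. (o) is inapplicable (no current Standing Registration is held), so (n) stands. So (d) is unavailable.
Exception (e) fails — the Category 1 Exemption Letter is not current.

No — exception (b) applies; Tessa's workshop is not required to file a quarterly discharge report.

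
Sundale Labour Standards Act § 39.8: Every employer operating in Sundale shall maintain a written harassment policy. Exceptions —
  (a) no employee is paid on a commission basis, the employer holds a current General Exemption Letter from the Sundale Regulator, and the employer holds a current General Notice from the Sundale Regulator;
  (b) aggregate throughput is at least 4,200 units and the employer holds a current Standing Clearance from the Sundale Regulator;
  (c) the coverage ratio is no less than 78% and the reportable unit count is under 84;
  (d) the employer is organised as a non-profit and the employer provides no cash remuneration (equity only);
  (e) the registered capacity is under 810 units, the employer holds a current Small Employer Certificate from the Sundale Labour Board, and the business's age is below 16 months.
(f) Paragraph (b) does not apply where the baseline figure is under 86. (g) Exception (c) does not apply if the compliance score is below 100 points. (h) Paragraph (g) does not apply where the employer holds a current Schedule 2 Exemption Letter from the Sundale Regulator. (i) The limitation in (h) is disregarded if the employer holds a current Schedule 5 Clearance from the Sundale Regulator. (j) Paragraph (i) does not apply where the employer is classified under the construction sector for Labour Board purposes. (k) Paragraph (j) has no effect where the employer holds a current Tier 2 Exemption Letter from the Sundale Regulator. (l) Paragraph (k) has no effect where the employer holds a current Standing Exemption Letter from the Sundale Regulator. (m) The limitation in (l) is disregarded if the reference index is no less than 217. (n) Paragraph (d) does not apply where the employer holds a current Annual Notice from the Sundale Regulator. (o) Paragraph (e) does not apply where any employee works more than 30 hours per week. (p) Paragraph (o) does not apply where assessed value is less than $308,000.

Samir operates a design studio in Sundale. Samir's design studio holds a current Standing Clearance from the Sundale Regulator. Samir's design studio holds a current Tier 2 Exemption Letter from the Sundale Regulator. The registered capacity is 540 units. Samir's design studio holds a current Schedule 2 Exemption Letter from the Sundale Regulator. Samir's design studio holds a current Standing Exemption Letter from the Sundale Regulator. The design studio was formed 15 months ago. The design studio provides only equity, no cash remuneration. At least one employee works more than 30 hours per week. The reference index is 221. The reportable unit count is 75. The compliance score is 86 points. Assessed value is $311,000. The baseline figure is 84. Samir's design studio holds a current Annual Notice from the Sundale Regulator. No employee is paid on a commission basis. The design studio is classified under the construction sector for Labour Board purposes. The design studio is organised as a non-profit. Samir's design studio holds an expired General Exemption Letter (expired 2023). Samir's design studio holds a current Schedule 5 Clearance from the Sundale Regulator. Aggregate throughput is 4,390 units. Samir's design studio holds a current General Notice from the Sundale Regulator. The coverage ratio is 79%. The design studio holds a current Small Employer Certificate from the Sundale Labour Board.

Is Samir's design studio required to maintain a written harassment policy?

Exception (a) does not apply: no current General Exemption Letter is held.
Exception (b)'s conditions are all satisfied: aggregate throughput is 4,390 units, meeting the 4,200 units threshold; a current Standing Clearance is held. Turning to paragraph (f): (f) operates against (b): the baseline figure is 84, under the 86 limit. So (b) is unavailable.
Exception (c)'s conditions are all satisfied: the coverage ratio is 79%, meeting the 78% threshold; the reportable unit count is 75, under the 84 limit. However, paragraphs (g)–(m) must be considered: (g) operates against (c): the compliance score is 86 points, below the 100 points limit. (h) would limit (g) — a current Schedule 2 Exemption Letter is held — but (i) sets (h) aside: (i) operates against (h): a current Schedule 5 Clearance is held. (j) would limit (i) — the design studio is classified under the construction sector — but (k) sets (j) aside: (k) is engaged — a current Tier 2 Exemption Letter is held. (l) operates (a current Standing Exemption Letter is held), but is itself disapplied by (m): (m) applies — the reference index is 221, meeting the 217 threshold. (c) is therefore removed.
Exception (d): the employer is a non-profit; remuneration is equity-only — every condition holds. But applying paragraph (n): (n) operates against (d): a current Annual Notice is held. Exception (d) does not apply.
Exception (e): the registered capacity is 540 units, under the 810 units limit; a current Small Employer Certificate is held; the business's age is 15 months, below the 16 months limit — every condition holds. Turning to paragraphs (o)–(p): (o) operates against (e): at least one employee exceeds 30 hours/week. (p), which would lift (o), is inapplicable — assessed value is $311,000, not less than $308,000. So (e) is unavailable.
Every exception is unavailable, so the rule governs.

Yes — Samir's design studio must maintain a written harassment policy.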